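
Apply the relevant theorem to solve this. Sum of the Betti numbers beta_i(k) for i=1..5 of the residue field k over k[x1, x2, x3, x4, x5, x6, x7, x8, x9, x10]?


Koszul resolution: beta_i(k)=C(n,i), n=10
C(10,1)=10, C(10,2)=45, C(10,3)=120, C(10,4)=210, C(10,5)=252
Sum=637


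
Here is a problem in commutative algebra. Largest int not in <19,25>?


gcd(19,25)=1 => F=ab-a-b=19*25-19-25=475-44=431


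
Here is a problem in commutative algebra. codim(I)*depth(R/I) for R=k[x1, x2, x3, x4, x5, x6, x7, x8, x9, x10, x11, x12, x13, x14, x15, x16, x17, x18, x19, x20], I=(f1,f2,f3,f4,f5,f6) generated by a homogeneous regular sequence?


codim=6, depth=dim(R/I)=20-6=14
Product=6*14=84


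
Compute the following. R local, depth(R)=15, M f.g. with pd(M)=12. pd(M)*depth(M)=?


pd+depth=15
depth=15-12=3
pd*depth=12*3=36


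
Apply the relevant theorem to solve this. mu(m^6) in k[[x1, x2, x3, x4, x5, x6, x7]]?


C(n+d-1,d)=C(12,6)=924


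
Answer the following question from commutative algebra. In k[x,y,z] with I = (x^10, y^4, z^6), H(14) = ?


Need i<10, j<4, k<6 with i+j+k=14.
For each i, j ranges over max(0,14-i-5)..min(3,14-i):
  i=0: j in [9,3] -> 0
  i=1: j in [8,3] -> 0
  i=2: j in [7,3] -> 0
  i=3: j in [6,3] -> 0
  i=4: j in [5,3] -> 0
  i=5: j in [4,3] -> 0
  i=6: j in [3,3] -> 1
  i=7: j in [2,3] -> 2
  i=8: j in [1,3] -> 3
  i=9: j in [0,3] -> 4
H(14) = 0+0+0+0+0+0+1+2+3+4 = 10


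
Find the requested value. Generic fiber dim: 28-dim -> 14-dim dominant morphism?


dim(fiber)=dim(X)-dim(Y)=28-14=14


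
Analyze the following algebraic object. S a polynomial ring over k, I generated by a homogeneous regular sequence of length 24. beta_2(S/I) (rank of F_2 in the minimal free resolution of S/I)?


Regular sequence => Koszul complex is the minimal free resolution.
Syz_1 minimally generated by Koszul relations f_i*e_j - f_j*e_i (i<j): mu(Syz_1) = beta_2 = C(m,2) = m(m-1)/2
m=24
24*23/2 = 276


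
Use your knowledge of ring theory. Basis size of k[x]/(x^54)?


Basis: 1,x,...,x^53
dim=54


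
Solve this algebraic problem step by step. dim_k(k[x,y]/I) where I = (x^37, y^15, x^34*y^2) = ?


k[x,y]/I, I = (x^37, y^15, x^34*y^2)
Rect: 37x15=555. Corner: (37-34)x(15-2)=39.
dim = 555-39 = 516


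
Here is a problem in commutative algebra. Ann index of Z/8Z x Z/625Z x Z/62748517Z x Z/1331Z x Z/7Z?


Exponent = lcm of the cyclic orders; pairwise coprime => product.
2^3*5^4*13^7*11^3*7^1=8*625*62748517*1331*7=2923139664445000


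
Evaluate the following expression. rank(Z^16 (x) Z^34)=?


rank(M(x)N) = rank(M)*rank(N)
16*34 = 544


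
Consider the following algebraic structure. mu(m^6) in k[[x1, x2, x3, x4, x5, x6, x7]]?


C(n+d-1,d)=C(12,6)=924


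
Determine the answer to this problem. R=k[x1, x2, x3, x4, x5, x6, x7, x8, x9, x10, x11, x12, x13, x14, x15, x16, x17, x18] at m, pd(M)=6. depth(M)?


pd+depth=depth(R)=18
depth=18-6=12


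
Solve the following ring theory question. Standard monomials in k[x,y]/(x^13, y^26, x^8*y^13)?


k[x,y]/I, I = (x^13, y^26, x^8*y^13)
Rect: 13x26=338. Corner: (13-8)x(26-13)=65.
dim = 338-65 = 273


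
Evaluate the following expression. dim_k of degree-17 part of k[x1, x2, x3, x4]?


C(d+n-1,n-1)=C(20,3)=1140


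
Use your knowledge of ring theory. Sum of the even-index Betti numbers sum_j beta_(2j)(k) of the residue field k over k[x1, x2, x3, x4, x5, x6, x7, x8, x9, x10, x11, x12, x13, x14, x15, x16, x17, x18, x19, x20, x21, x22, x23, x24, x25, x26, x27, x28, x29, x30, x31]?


Koszul resolution: beta_i(k)=C(n,i), n=31
sum_even C(31,i) = 2^(n-1) = 2^30 = 1073741824


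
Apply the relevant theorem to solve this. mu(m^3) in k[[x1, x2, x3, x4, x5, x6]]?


C(n+d-1,d)=C(8,3)=56


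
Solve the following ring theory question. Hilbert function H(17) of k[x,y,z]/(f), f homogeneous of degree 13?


C(19,2)-C(6,2)=171-15=156


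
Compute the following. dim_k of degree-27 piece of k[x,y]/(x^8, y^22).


k[x,y], I = (x^8, y^22), d = 27
Need i < 8 and d-i < 22.
Range: 6 <= i <= 7.
H(27) = 2


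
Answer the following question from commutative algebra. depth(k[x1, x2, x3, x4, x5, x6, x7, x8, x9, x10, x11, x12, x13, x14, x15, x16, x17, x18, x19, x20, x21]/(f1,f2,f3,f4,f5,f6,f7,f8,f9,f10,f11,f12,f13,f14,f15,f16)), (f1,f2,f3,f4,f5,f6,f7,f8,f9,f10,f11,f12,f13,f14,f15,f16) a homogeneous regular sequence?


depth(R)=21
depth(R/I)=21-16=5


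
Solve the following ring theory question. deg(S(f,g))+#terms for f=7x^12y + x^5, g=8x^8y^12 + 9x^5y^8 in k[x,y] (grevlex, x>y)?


LT(f)=7x^12y, LT(g)=8x^8y^12
lcm(LM)=x^12y^12
S(f,g) (scaled by 56 to clear denominators) = 8y^11*f - 7x^4*g = -63x^9y^8 + 8x^5y^11
2 terms, deg 17.
17+2=19


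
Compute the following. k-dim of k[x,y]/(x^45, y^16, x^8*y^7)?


k[x,y]/I, I = (x^45, y^16, x^8*y^7)
Rect: 45x16=720. Corner: (45-8)x(16-7)=333.
dim = 720-333 = 387


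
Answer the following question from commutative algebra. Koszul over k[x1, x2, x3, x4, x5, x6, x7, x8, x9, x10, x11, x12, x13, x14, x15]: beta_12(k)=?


C(n,i)=C(15,12)=455


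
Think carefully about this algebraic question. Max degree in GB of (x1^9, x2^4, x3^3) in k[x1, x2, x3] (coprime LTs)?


Pure powers, coprime LTs => already GB.
Degrees: 9, 4, 3
Max=9


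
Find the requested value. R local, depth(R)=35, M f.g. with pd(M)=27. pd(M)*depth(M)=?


pd+depth=35
depth=35-27=8
pd*depth=27*8=216


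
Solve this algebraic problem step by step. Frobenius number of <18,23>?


gcd(18,23)=1 => F=ab-a-b=18*23-18-23=414-41=373


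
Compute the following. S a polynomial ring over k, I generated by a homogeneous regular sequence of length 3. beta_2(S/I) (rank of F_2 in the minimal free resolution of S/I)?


Regular sequence => Koszul complex is the minimal free resolution.
Syz_1 minimally generated by Koszul relations f_i*e_j - f_j*e_i (i<j): mu(Syz_1) = beta_2 = C(m,2) = m(m-1)/2
m=3
3*2/2 = 3


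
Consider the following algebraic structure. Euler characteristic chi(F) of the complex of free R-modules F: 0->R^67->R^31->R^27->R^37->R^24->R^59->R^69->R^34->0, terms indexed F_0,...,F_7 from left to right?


chi = sum (-1)^i * rank:
(-1)^0*67=67
(-1)^1*31=-31
(-1)^2*27=27
(-1)^3*37=-37
(-1)^4*24=24
(-1)^5*59=-59
(-1)^6*69=69
(-1)^7*34=-34
chi=26


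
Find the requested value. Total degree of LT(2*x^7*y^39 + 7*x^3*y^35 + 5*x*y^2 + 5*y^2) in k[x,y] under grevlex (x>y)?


LT: 2*x^7*y^39
deg_x=7, deg_y=39
Total=7+39=46


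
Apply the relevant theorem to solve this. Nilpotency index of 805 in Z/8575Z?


805^k mod 8575:
k=1: 805
k=2: 4900
k=3: 0
First zero at k = 3


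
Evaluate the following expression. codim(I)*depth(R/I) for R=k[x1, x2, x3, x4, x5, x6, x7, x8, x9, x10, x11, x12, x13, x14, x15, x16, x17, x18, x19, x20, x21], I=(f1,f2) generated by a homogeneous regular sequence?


codim=2, depth=dim(R/I)=21-2=19
Product=2*19=38


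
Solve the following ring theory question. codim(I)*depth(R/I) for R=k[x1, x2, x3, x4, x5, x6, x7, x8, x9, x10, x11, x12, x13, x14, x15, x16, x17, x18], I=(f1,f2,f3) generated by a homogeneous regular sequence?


codim=3, depth=dim(R/I)=18-3=15
Product=3*15=45


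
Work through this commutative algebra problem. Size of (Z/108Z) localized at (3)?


3-primary part: 108=3^3*4
Size=3^3=27


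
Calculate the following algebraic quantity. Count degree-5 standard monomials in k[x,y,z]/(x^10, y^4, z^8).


Need i<10, j<4, k<8 with i+j+k=5.
For each i, j ranges over max(0,5-i-7)..min(3,5-i):
  i=0: j in [0,3] -> 4
  i=1: j in [0,3] -> 4
  i=2: j in [0,3] -> 4
  i=3: j in [0,2] -> 3
  i=4: j in [0,1] -> 2
  i=5: j in [0,0] -> 1
H(5) = 4+4+4+3+2+1 = 18


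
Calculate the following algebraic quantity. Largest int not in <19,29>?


gcd(19,29)=1 => F=ab-a-b=19*29-19-29=551-48=503


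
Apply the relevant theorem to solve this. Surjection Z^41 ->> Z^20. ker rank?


rank(ker) = 41-20 = 21


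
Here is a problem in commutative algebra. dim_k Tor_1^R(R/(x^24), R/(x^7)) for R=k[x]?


Tor_1(R/I,R/J)=(I cap J)/IJ=(x^24)/(x^31)
dim=31-24=min(24,7)=7


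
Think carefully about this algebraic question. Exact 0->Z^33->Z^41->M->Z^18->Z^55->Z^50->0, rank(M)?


Alt sum=0:
(-1)^0*33 + (-1)^1*41 + (-1)^2*? + (-1)^3*18 + (-1)^4*55 + (-1)^5*50=0
rank(M)=21


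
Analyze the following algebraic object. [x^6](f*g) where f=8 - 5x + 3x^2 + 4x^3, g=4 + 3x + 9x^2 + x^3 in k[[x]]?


[x^6] = sum a_i*b_j, i+j=6
  4*1=4
Sum=4


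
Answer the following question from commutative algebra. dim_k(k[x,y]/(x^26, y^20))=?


Basis: x^i*y^j, i<26, j<20
26*20=520


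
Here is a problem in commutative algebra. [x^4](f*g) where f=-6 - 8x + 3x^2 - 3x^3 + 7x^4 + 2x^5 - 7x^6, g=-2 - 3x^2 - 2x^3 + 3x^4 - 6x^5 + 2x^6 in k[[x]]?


[x^4] = sum a_i*b_j, i+j=4
  -6*3=-18
  -8*-2=16
  3*-3=-9
  7*-2=-14
Sum=-25


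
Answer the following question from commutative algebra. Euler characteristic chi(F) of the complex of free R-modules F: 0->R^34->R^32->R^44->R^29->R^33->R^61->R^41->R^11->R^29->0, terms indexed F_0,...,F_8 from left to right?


chi = sum (-1)^i * rank:
(-1)^0*34=34
(-1)^1*32=-32
(-1)^2*44=44
(-1)^3*29=-29
(-1)^4*33=33
(-1)^5*61=-61
(-1)^6*41=41
(-1)^7*11=-11
(-1)^8*29=29
chi=48


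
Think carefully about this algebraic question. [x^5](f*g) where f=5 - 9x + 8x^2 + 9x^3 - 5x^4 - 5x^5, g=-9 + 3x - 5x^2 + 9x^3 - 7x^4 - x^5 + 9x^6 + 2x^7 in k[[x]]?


[x^5] = sum a_i*b_j, i+j=5
  5*-1=-5
  -9*-7=63
  8*9=72
  9*-5=-45
  -5*3=-15
  -5*-9=45
Sum=115


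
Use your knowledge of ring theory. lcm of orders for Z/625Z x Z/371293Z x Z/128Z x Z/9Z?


Exponent = lcm of the cyclic orders; pairwise coprime => product.
5^4*13^5*2^7*3^2=625*371293*128*9=267330960000


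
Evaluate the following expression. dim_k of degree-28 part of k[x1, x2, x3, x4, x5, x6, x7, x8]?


C(d+n-1,n-1)=C(35,7)=6724520


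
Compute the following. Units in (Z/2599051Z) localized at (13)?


Local ring = Z/371293Z.
phi(371293) = 13^4*(13-1) = 342732


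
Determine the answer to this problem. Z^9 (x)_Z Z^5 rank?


rank(M(x)N) = rank(M)*rank(N)
9*5 = 45


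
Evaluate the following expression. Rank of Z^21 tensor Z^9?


rank(M(x)N) = rank(M)*rank(N)
21*9 = 189


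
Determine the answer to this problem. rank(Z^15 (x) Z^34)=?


rank(M(x)N) = rank(M)*rank(N)
15*34 = 510


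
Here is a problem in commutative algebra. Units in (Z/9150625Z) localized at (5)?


Local ring = Z/625Z.
phi(625) = 5^3*(5-1) = 500


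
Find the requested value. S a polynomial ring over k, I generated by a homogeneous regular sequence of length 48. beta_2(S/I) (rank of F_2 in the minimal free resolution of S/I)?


Regular sequence => Koszul complex is the minimal free resolution.
Syz_1 minimally generated by Koszul relations f_i*e_j - f_j*e_i (i<j): mu(Syz_1) = beta_2 = C(m,2) = m(m-1)/2
m=48
48*47/2 = 1128


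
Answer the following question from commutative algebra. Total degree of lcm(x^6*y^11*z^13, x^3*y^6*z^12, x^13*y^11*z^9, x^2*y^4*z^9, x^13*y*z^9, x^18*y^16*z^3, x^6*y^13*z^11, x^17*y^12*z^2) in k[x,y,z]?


lcm = componentwise max:
x: max(6,3,13,2,13,18,6,17)=18
y: max(11,6,11,4,1,16,13,12)=16
z: max(13,12,9,9,9,3,11,2)=13
Total=18+16+13=47


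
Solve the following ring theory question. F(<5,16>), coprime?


gcd(5,16)=1 => F=ab-a-b=5*16-5-16=80-21=59


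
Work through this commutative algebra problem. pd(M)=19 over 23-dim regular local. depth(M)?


pd+depth=depth(R)=23
depth=23-19=4


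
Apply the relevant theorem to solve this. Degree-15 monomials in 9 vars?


C(d+n-1,n-1)=C(23,8)=490314


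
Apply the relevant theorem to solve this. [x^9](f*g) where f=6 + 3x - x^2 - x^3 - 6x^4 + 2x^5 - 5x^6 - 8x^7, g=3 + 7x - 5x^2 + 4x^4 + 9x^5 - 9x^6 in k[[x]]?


[x^9] = sum a_i*b_j, i+j=9
  -1*-9=9
  -6*9=-54
  2*4=8
  -8*-5=40
Sum=3


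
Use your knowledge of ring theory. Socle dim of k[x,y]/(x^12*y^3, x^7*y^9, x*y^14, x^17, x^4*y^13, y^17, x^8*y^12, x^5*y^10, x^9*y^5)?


Socle = ann(m) = span of standard monomials u with x*u, y*u in I (staircase corners).
Redundant generators: x^8*y^12
Minimal generators: x^17, x^12*y^3, x^9*y^5, x^7*y^9, x^5*y^10, x^4*y^13, x*y^14, y^17
Corners: y^16, x^3y^13, x^4y^12, x^6y^9, x^8y^8, x^11y^4, x^16y^2
Socle dim=7


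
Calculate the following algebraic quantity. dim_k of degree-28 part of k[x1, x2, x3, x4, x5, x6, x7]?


C(d+n-1,n-1)=C(34,6)=1344904


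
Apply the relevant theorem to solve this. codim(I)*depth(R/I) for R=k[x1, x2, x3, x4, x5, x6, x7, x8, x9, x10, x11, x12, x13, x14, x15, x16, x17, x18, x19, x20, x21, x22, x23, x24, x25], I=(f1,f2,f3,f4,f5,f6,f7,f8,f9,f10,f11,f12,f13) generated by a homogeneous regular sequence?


codim=13, depth=dim(R/I)=25-13=12
Product=13*12=156


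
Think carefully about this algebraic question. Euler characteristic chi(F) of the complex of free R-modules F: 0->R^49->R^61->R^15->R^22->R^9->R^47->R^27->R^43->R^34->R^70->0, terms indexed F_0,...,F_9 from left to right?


chi = sum (-1)^i * rank:
(-1)^0*49=49
(-1)^1*61=-61
(-1)^2*15=15
(-1)^3*22=-22
(-1)^4*9=9
(-1)^5*47=-47
(-1)^6*27=27
(-1)^7*43=-43
(-1)^8*34=34
(-1)^9*70=-70
chi=-109


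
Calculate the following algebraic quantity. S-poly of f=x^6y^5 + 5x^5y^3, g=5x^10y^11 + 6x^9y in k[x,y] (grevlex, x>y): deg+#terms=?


LT(f)=x^6y^5, LT(g)=5x^10y^11
lcm(LM)=x^10y^11
S(f,g) (scaled by 5 to clear denominators) = 5x^4y^6*f - 1*g = 25x^9y^9 - 6x^9y
2 terms, deg 18.
18+2=20


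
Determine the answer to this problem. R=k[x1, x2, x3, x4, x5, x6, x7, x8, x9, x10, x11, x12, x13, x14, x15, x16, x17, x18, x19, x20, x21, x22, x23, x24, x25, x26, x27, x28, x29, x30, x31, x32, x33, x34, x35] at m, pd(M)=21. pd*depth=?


pd+depth=35
depth=35-21=14
pd*depth=21*14=294


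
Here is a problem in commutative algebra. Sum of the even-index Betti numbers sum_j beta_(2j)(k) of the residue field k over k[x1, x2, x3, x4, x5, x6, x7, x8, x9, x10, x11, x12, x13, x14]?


Koszul resolution: beta_i(k)=C(n,i), n=14
sum_even C(14,i) = 2^(n-1) = 2^13 = 8192


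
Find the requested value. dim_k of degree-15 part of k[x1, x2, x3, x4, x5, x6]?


C(d+n-1,n-1)=C(20,5)=15504


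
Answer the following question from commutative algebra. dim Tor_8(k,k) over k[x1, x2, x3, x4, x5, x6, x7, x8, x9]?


Koszul: C(n,i)=C(9,8)=9


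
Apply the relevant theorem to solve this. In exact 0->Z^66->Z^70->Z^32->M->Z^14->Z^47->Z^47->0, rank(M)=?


Alt sum=0:
(-1)^0*66 + (-1)^1*70 + (-1)^2*32 + (-1)^3*? + (-1)^4*14 + (-1)^5*47 + (-1)^6*47=0
rank(M)=42


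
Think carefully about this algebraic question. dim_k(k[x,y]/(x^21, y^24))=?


Basis: x^i*y^j, i<21, j<24
21*24=504


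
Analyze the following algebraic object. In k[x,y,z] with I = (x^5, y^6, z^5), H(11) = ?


Need i<5, j<6, k<5 with i+j+k=11.
For each i, j ranges over max(0,11-i-4)..min(5,11-i):
  i=0: j in [7,5] -> 0
  i=1: j in [6,5] -> 0
  i=2: j in [5,5] -> 1
  i=3: j in [4,5] -> 2
  i=4: j in [3,5] -> 3
H(11) = 0+0+1+2+3 = 6


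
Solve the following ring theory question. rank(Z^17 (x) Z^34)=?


rank(M(x)N) = rank(M)*rank(N)
17*34 = 578


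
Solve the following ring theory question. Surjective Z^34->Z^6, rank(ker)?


rank(ker) = 34-6 = 28


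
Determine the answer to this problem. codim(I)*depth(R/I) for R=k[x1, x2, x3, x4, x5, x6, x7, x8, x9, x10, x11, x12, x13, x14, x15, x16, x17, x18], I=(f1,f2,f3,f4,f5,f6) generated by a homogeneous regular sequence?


codim=6, depth=dim(R/I)=18-6=12
Product=6*12=72


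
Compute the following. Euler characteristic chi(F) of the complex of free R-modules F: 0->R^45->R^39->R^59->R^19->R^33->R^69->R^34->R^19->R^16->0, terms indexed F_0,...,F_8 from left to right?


chi = sum (-1)^i * rank:
(-1)^0*45=45
(-1)^1*39=-39
(-1)^2*59=59
(-1)^3*19=-19
(-1)^4*33=33
(-1)^5*69=-69
(-1)^6*34=34
(-1)^7*19=-19
(-1)^8*16=16
chi=41


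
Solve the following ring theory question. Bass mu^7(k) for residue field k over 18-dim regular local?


C(n,i)=C(18,7)=31824


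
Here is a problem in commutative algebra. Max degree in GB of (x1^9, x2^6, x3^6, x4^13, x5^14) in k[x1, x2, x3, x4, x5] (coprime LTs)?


Pure powers, coprime LTs => already GB.
Degrees: 9, 6, 6, 13, 14
Max=14


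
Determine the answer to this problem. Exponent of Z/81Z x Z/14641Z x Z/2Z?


Exponent = lcm of the cyclic orders; pairwise coprime => product.
3^4*11^4*2^1=81*14641*2=2371842


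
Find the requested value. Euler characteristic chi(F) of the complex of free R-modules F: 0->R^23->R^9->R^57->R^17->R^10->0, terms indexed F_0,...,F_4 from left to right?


chi = sum (-1)^i * rank:
(-1)^0*23=23
(-1)^1*9=-9
(-1)^2*57=57
(-1)^3*17=-17
(-1)^4*10=10
chi=64


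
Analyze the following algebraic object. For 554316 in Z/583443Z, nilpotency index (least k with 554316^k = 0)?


554316^k mod 583443:
k=1: 554316
k=2: 56007
k=3: 574182
k=4: 194481
k=5: 0
First zero at k = 5


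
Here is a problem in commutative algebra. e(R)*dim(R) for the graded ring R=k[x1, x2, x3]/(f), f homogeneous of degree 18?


e(R)=deg(f)=18, dim(R)=3-1=2
e*dim=18*2=36


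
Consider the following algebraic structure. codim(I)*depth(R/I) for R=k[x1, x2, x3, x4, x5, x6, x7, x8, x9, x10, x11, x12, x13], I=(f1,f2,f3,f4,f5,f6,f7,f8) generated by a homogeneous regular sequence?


codim=8, depth=dim(R/I)=13-8=5
Product=8*5=40


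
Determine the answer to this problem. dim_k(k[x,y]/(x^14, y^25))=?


Basis: x^i*y^j, i<14, j<25
14*25=350


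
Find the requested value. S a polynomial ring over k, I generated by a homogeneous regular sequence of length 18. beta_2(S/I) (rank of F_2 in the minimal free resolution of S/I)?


Regular sequence => Koszul complex is the minimal free resolution.
Syz_1 minimally generated by Koszul relations f_i*e_j - f_j*e_i (i<j): mu(Syz_1) = beta_2 = C(m,2) = m(m-1)/2
m=18
18*17/2 = 153


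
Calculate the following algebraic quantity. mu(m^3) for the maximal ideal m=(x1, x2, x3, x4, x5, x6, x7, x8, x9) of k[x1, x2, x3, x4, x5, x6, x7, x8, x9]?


Graded Nakayama: mu(m^d) = dim_k (m^d/m^(d+1)) = #degree-3 monomials in 9 vars
C(n+d-1,d)=C(11,3)=165


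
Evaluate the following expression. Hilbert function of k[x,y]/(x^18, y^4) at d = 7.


k[x,y], I = (x^18, y^4), d = 7
Need i < 18 and d-i < 4.
Range: 4 <= i <= 7.
H(7) = 4


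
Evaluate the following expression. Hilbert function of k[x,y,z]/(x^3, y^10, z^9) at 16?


Need i<3, j<10, k<9 with i+j+k=16.
For each i, j ranges over max(0,16-i-8)..min(9,16-i):
  i=0: j in [8,9] -> 2
  i=1: j in [7,9] -> 3
  i=2: j in [6,9] -> 4
H(16) = 2+3+4 = 9


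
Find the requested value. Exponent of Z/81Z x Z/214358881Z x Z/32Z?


Exponent = lcm of the cyclic orders; pairwise coprime => product.
3^4*11^8*2^5=81*214358881*32=555618219552


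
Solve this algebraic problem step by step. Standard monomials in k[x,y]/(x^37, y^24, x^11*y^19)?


k[x,y]/I, I = (x^37, y^24, x^11*y^19)
Rect: 37x24=888. Corner: (37-11)x(24-19)=130.
dim = 888-130 = 758


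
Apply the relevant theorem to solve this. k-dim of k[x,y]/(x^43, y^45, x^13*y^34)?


k[x,y]/I, I = (x^43, y^45, x^13*y^34)
Rect: 43x45=1935. Corner: (43-13)x(45-34)=330.
dim = 1935-330 = 1605


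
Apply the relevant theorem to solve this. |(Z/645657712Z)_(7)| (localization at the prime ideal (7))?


7-primary part: 645657712=7^9*16
Size=7^9=40353607


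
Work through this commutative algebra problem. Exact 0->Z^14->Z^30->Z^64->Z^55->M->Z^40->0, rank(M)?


Alt sum=0:
(-1)^0*14 + (-1)^1*30 + (-1)^2*64 + (-1)^3*55 + (-1)^4*? + (-1)^5*40=0
rank(M)=47


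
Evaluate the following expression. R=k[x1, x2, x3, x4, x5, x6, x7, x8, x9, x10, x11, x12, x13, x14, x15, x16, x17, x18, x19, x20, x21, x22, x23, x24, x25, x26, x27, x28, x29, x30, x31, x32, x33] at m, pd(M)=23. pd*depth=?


pd+depth=33
depth=33-23=10
pd*depth=23*10=230


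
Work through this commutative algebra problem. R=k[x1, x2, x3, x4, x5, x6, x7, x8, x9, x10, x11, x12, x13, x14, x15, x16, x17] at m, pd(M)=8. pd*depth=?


pd+depth=17
depth=17-8=9
pd*depth=8*9=72


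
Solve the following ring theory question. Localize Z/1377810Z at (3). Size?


3-primary part: 1377810=3^9*70
Size=3^9=19683


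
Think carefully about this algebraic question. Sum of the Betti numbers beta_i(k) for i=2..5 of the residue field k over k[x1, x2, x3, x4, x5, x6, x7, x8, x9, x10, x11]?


Koszul resolution: beta_i(k)=C(n,i), n=11
C(11,2)=55, C(11,3)=165, C(11,4)=330, C(11,5)=462
Sum=1012


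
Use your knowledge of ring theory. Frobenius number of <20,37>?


gcd(20,37)=1 => F=ab-a-b=20*37-20-37=740-57=683


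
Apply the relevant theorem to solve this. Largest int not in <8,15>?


gcd(8,15)=1 => F=ab-a-b=8*15-8-15=120-23=97


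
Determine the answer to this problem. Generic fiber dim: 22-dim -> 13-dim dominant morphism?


dim(fiber)=dim(X)-dim(Y)=22-13=9


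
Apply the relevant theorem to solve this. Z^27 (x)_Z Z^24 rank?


rank(M(x)N) = rank(M)*rank(N)
27*24 = 648


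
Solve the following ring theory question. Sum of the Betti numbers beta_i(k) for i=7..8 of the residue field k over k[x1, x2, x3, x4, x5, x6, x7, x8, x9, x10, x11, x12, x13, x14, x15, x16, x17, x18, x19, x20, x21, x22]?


Koszul resolution: beta_i(k)=C(n,i), n=22
C(22,7)=170544, C(22,8)=319770
Sum=490314


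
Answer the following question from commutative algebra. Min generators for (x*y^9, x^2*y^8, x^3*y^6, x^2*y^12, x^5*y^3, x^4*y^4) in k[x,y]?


Remove redundant (divisible by others).
x^2*y^12 redundant.
Min: x^5*y^3, x^4*y^4, x^3*y^6, x^2*y^8, x*y^9
Count=5


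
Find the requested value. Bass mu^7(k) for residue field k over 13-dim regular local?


C(n,i)=C(13,7)=1716


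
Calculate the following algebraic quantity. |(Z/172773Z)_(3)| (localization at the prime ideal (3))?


3-primary part: 172773=3^7*79
Size=3^7=2187


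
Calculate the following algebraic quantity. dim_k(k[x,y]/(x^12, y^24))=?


Basis: x^i*y^j, i<12, j<24
12*24=288


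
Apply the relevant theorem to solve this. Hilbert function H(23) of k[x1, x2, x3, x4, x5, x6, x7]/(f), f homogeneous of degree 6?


C(29,6)-C(23,6)=475020-100947=374073


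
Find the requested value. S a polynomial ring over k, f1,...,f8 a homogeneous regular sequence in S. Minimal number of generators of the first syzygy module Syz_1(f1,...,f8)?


Regular sequence => Koszul complex is the minimal free resolution.
Syz_1 minimally generated by Koszul relations f_i*e_j - f_j*e_i (i<j): mu(Syz_1) = beta_2 = C(m,2) = m(m-1)/2
m=8
8*7/2 = 28


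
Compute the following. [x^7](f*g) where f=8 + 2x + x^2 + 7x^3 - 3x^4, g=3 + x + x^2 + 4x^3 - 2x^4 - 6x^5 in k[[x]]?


[x^7] = sum a_i*b_j, i+j=7
  1*-6=-6
  7*-2=-14
  -3*4=-12
Sum=-32


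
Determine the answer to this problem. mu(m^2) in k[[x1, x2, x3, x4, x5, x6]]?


C(n+d-1,d)=C(7,2)=21


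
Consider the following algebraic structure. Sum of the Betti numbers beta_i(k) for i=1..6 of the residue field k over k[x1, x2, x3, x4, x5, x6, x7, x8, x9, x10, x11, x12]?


Koszul resolution: beta_i(k)=C(n,i), n=12
C(12,1)=12, C(12,2)=66, C(12,3)=220, C(12,4)=495, C(12,5)=792, C(12,6)=924
Sum=2509


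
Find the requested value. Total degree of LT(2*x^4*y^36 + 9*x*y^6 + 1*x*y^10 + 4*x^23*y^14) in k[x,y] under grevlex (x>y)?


LT: 2*x^4*y^36
deg_x=4, deg_y=36
Total=4+36=40


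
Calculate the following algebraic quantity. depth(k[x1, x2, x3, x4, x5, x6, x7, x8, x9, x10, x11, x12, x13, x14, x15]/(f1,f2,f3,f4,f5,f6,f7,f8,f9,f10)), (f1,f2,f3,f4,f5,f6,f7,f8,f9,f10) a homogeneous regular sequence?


depth(R)=15
depth(R/I)=15-10=5


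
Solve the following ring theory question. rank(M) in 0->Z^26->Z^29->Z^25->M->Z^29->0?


Alt sum=0:
(-1)^0*26 + (-1)^1*29 + (-1)^2*25 + (-1)^3*? + (-1)^4*29=0
rank(M)=51


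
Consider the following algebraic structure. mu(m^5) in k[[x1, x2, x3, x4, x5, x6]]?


C(n+d-1,d)=C(10,5)=252


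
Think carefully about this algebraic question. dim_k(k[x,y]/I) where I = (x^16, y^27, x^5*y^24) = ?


k[x,y]/I, I = (x^16, y^27, x^5*y^24)
Rect: 16x27=432. Corner: (16-5)x(27-24)=33.
dim = 432-33 = 399


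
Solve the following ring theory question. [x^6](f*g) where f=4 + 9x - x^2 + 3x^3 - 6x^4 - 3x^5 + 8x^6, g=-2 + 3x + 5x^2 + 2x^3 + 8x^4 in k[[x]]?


[x^6] = sum a_i*b_j, i+j=6
  -1*8=-8
  3*2=6
  -6*5=-30
  -3*3=-9
  8*-2=-16
Sum=-57


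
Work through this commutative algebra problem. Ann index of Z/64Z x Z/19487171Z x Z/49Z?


Exponent = lcm of the cyclic orders; pairwise coprime => product.
2^6*11^7*7^2=64*19487171*49=61111768256


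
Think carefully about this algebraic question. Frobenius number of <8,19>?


gcd(8,19)=1 => F=ab-a-b=8*19-8-19=152-27=125


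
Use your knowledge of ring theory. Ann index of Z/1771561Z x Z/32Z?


Exponent = lcm of the cyclic orders; pairwise coprime => product.
11^6*2^5=1771561*32=56689952


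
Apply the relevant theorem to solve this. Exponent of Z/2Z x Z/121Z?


Exponent = lcm of the cyclic orders; pairwise coprime => product.
2^1*11^2=2*121=242


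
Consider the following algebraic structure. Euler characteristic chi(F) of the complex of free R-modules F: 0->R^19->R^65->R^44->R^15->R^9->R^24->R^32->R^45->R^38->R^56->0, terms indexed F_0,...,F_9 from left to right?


chi = sum (-1)^i * rank:
(-1)^0*19=19
(-1)^1*65=-65
(-1)^2*44=44
(-1)^3*15=-15
(-1)^4*9=9
(-1)^5*24=-24
(-1)^6*32=32
(-1)^7*45=-45
(-1)^8*38=38
(-1)^9*56=-56
chi=-63


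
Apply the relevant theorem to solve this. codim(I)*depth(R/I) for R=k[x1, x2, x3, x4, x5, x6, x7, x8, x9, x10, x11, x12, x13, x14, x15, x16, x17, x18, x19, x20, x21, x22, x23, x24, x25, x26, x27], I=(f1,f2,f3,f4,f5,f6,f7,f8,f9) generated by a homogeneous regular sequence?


codim=9, depth=dim(R/I)=27-9=18
Product=9*18=162


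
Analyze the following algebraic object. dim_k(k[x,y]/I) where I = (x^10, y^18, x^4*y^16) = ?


k[x,y]/I, I = (x^10, y^18, x^4*y^16)
Rect: 10x18=180. Corner: (10-4)x(18-16)=12.
dim = 180-12 = 168


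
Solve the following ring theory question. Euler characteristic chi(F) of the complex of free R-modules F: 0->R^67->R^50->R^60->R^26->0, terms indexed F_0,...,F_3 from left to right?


chi = sum (-1)^i * rank:
(-1)^0*67=67
(-1)^1*50=-50
(-1)^2*60=60
(-1)^3*26=-26
chi=51


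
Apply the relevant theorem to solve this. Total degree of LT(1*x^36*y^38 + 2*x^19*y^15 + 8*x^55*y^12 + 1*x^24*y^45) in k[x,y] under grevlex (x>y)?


LT: 1*x^36*y^38
deg_x=36, deg_y=38
Total=36+38=74


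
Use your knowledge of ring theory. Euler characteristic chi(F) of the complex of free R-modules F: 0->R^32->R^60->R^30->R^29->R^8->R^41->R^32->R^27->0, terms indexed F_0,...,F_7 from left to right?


chi = sum (-1)^i * rank:
(-1)^0*32=32
(-1)^1*60=-60
(-1)^2*30=30
(-1)^3*29=-29
(-1)^4*8=8
(-1)^5*41=-41
(-1)^6*32=32
(-1)^7*27=-27
chi=-55


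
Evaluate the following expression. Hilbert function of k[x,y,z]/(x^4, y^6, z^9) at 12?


Need i<4, j<6, k<9 with i+j+k=12.
For each i, j ranges over max(0,12-i-8)..min(5,12-i):
  i=0: j in [4,5] -> 2
  i=1: j in [3,5] -> 3
  i=2: j in [2,5] -> 4
  i=3: j in [1,5] -> 5
H(12) = 2+3+4+5 = 14


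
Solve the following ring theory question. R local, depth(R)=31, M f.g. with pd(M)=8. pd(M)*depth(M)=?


pd+depth=31
depth=31-8=23
pd*depth=8*23=184


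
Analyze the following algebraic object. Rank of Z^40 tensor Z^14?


rank(M(x)N) = rank(M)*rank(N)
40*14 = 560


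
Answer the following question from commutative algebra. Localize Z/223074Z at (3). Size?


3-primary part: 223074=3^8*34
Size=3^8=6561


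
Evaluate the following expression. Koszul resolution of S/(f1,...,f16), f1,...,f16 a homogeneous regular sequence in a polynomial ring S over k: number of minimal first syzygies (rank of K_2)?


Regular sequence => Koszul complex is the minimal free resolution.
Syz_1 minimally generated by Koszul relations f_i*e_j - f_j*e_i (i<j): mu(Syz_1) = beta_2 = C(m,2) = m(m-1)/2
m=16
16*15/2 = 120


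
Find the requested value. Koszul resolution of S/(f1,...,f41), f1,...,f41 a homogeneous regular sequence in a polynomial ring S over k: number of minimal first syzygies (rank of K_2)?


Regular sequence => Koszul complex is the minimal free resolution.
Syz_1 minimally generated by Koszul relations f_i*e_j - f_j*e_i (i<j): mu(Syz_1) = beta_2 = C(m,2) = m(m-1)/2
m=41
41*40/2 = 820


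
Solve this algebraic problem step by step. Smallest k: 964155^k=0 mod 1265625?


964155^k mod 1265625:
k=1: 964155
k=2: 895275
k=3: 1039500
k=4: 810000
k=5: 253125
k=6: 0
First zero at k = 6


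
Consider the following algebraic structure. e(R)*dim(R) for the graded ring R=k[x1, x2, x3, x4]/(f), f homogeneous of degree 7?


e(R)=deg(f)=7, dim(R)=4-1=3
e*dim=7*3=21


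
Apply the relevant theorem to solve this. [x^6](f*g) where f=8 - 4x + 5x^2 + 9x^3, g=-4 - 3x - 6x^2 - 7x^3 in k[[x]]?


[x^6] = sum a_i*b_j, i+j=6
  9*-7=-63
Sum=-63


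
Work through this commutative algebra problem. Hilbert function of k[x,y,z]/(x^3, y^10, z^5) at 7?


Need i<3, j<10, k<5 with i+j+k=7.
For each i, j ranges over max(0,7-i-4)..min(9,7-i):
  i=0: j in [3,7] -> 5
  i=1: j in [2,6] -> 5
  i=2: j in [1,5] -> 5
H(7) = 5+5+5 = 15


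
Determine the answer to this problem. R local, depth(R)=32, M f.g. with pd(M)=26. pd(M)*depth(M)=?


pd+depth=32
depth=32-26=6
pd*depth=26*6=156


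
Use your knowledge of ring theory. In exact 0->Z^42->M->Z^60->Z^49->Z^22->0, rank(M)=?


Alt sum=0:
(-1)^0*42 + (-1)^1*? + (-1)^2*60 + (-1)^3*49 + (-1)^4*22=0
rank(M)=75


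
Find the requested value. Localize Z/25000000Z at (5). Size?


5-primary part: 25000000=5^8*64
Size=5^8=390625


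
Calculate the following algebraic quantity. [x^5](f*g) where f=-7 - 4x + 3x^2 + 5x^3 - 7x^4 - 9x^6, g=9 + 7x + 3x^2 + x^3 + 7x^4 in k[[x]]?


[x^5] = sum a_i*b_j, i+j=5
  -4*7=-28
  3*1=3
  5*3=15
  -7*7=-49
Sum=-59


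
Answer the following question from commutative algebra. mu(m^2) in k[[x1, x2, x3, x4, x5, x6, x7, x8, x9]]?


C(n+d-1,d)=C(10,2)=45


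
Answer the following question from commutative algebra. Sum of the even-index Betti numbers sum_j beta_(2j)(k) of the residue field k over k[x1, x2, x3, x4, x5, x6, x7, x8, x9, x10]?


Koszul resolution: beta_i(k)=C(n,i), n=10
sum_even C(10,i) = 2^(n-1) = 2^9 = 512


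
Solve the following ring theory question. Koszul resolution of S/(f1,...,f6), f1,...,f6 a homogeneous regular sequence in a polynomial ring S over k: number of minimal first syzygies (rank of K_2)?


Regular sequence => Koszul complex is the minimal free resolution.
Syz_1 minimally generated by Koszul relations f_i*e_j - f_j*e_i (i<j): mu(Syz_1) = beta_2 = C(m,2) = m(m-1)/2
m=6
6*5/2 = 15


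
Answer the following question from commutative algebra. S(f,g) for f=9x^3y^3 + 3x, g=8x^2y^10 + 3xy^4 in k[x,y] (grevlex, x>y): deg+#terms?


LT(f)=9x^3y^3, LT(g)=8x^2y^10
lcm(LM)=x^3y^10
S(f,g) (scaled by 72 to clear denominators) = 8y^7*f - 9x*g = 24xy^7 - 27x^2y^4
2 terms, deg 8.
8+2=10


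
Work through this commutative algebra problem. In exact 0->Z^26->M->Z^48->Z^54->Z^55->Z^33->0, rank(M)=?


Alt sum=0:
(-1)^0*26 + (-1)^1*? + (-1)^2*48 + (-1)^3*54 + (-1)^4*55 + (-1)^5*33=0
rank(M)=42


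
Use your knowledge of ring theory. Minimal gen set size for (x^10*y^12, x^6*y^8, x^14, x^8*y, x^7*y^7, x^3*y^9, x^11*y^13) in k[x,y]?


Remove redundant (divisible by others).
x^11*y^13 redundant.
x^10*y^12 redundant.
Min: x^14, x^8*y, x^7*y^7, x^6*y^8, x^3*y^9
Count=5


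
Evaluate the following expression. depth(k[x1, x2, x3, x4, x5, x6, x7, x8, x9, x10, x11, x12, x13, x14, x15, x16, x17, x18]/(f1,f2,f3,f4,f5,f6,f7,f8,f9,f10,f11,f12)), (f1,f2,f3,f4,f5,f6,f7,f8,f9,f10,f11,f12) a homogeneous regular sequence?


depth(R)=18
depth(R/I)=18-12=6


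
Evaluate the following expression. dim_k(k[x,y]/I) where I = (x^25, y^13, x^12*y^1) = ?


k[x,y]/I, I = (x^25, y^13, x^12*y^1)
Rect: 25x13=325. Corner: (25-12)x(13-1)=156.
dim = 325-156 = 169


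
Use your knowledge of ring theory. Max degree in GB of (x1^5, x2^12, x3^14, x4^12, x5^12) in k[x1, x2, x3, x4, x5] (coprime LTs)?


Pure powers, coprime LTs => already GB.
Degrees: 5, 12, 14, 12, 12
Max=14


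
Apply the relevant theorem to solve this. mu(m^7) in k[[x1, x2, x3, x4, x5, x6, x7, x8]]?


C(n+d-1,d)=C(14,7)=3432


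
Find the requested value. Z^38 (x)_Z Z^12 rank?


rank(M(x)N) = rank(M)*rank(N)
38*12 = 456


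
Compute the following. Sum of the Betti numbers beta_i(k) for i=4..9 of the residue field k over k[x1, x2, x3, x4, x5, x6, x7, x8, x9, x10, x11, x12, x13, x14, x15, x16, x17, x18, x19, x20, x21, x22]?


Koszul resolution: beta_i(k)=C(n,i), n=22
C(22,4)=7315, C(22,5)=26334, C(22,6)=74613, C(22,7)=170544, C(22,8)=319770, C(22,9)=497420
Sum=1095996


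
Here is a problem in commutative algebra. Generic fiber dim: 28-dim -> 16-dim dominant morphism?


dim(fiber)=dim(X)-dim(Y)=28-16=12


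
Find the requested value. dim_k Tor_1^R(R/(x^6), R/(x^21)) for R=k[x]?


Tor_1(R/I,R/J)=(I cap J)/IJ=(x^21)/(x^27)
dim=27-21=min(6,21)=6


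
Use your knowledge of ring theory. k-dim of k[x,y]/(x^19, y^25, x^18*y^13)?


k[x,y]/I, I = (x^19, y^25, x^18*y^13)
Rect: 19x25=475. Corner: (19-18)x(25-13)=12.
dim = 475-12 = 463


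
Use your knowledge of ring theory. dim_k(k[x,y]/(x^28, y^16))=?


Basis: x^i*y^j, i<28, j<16
28*16=448


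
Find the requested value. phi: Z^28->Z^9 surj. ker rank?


rank(ker) = 28-9 = 19


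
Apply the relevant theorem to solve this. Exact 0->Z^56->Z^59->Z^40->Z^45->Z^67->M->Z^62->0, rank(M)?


Alt sum=0:
(-1)^0*56 + (-1)^1*59 + (-1)^2*40 + (-1)^3*45 + (-1)^4*67 + (-1)^5*? + (-1)^6*62=0
rank(M)=121


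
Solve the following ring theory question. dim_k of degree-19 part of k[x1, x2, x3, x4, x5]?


C(d+n-1,n-1)=C(23,4)=8855


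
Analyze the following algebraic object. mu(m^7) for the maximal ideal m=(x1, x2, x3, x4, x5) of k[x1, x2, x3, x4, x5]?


Graded Nakayama: mu(m^d) = dim_k (m^d/m^(d+1)) = #degree-7 monomials in 5 vars
C(n+d-1,d)=C(11,7)=330


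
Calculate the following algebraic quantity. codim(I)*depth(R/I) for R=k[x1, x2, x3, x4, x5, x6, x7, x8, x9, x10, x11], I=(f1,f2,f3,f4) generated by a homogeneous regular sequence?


codim=4, depth=dim(R/I)=11-4=7
Product=4*7=28


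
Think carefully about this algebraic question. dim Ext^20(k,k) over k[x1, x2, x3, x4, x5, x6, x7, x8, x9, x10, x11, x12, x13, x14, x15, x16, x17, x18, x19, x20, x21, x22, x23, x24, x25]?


C(n,i)=C(25,20)=53130


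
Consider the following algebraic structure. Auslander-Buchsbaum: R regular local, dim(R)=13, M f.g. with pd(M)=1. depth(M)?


pd+depth=depth(R)=13
depth=13-1=12


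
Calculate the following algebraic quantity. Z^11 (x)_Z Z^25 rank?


rank(M(x)N) = rank(M)*rank(N)
11*25 = 275


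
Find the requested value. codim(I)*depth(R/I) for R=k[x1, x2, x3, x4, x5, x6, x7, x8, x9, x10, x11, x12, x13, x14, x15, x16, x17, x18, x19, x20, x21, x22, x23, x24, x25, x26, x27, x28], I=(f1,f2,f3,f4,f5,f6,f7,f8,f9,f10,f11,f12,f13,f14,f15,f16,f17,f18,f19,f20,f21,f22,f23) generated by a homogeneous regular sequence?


codim=23, depth=dim(R/I)=28-23=5
Product=23*5=115


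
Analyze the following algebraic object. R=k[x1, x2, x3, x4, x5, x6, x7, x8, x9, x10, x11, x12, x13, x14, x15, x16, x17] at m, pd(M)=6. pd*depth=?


pd+depth=17
depth=17-6=11
pd*depth=6*11=66


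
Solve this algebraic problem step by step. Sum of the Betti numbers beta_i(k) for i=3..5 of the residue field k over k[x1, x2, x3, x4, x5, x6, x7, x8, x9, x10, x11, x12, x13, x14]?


Koszul resolution: beta_i(k)=C(n,i), n=14
C(14,3)=364, C(14,4)=1001, C(14,5)=2002
Sum=3367


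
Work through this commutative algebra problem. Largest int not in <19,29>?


gcd(19,29)=1 => F=ab-a-b=19*29-19-29=551-48=503


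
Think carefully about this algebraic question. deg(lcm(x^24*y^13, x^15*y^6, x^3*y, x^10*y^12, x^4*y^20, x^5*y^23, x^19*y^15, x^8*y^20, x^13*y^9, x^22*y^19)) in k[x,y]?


lcm = componentwise max:
x: max(24,15,3,10,4,5,19,8,13,22)=24
y: max(13,6,1,12,20,23,15,20,9,19)=23
Total=24+23=47


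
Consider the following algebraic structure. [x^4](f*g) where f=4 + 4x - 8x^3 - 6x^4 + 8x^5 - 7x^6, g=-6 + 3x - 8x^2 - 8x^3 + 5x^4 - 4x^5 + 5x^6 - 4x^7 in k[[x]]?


[x^4] = sum a_i*b_j, i+j=4
  4*5=20
  4*-8=-32
  -8*3=-24
  -6*-6=36
Sum=0


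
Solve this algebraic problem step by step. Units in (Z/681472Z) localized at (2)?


Local ring = Z/512Z.
phi(512) = 2^8*(2-1) = 256


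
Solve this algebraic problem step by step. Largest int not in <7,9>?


gcd(7,9)=1 => F=ab-a-b=7*9-7-9=63-16=47


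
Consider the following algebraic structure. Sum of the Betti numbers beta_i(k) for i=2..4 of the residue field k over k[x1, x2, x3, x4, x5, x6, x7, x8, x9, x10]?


Koszul resolution: beta_i(k)=C(n,i), n=10
C(10,2)=45, C(10,3)=120, C(10,4)=210
Sum=375


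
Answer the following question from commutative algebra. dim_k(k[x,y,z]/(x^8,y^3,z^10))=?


Basis: x^iy^jz^k, i<8,j<3,k<10
8*3*10=240


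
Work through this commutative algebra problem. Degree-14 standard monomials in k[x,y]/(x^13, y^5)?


k[x,y], I = (x^13, y^5), d = 14
Need i < 13 and d-i < 5.
Range: 10 <= i <= 12.
H(14) = 3


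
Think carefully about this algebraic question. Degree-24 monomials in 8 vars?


C(d+n-1,n-1)=C(31,7)=2629575


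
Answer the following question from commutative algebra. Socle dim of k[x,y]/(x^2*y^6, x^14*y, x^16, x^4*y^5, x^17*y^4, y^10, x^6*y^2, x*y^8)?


Socle = ann(m) = span of standard monomials u with x*u, y*u in I (staircase corners).
Redundant generators: x^17*y^4
Minimal generators: x^16, x^14*y, x^6*y^2, x^4*y^5, x^2*y^6, x*y^8, y^10
Corners: y^9, xy^7, x^3y^5, x^5y^4, x^13y, x^15
Socle dim=6


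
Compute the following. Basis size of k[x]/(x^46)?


Basis: 1,x,...,x^45
dim=46


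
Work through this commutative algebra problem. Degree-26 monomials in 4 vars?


C(d+n-1,n-1)=C(29,3)=3654


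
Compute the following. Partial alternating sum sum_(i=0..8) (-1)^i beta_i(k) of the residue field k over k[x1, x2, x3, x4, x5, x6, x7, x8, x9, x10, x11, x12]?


Koszul resolution: beta_i(k)=C(n,i), n=12
sum_(i=0..p) (-1)^i C(n,i) = (-1)^p C(n-1,p)
(-1)^8*C(11,8) = (-1)^8*165 = 165


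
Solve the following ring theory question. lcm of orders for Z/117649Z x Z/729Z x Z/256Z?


Exponent = lcm of the cyclic orders; pairwise coprime => product.
7^6*3^6*2^8=117649*729*256=21956126976


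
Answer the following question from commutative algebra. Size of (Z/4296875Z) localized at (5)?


5-primary part: 4296875=5^8*11
Size=5^8=390625


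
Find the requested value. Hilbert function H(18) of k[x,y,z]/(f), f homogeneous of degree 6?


C(20,2)-C(14,2)=190-91=99


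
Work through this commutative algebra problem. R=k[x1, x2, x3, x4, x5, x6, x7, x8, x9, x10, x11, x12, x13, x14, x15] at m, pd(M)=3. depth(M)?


pd+depth=depth(R)=15
depth=15-3=12


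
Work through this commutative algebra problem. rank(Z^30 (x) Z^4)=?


rank(M(x)N) = rank(M)*rank(N)
30*4 = 120


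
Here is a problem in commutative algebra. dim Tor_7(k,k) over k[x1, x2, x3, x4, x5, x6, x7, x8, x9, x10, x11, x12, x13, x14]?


Koszul: C(n,i)=C(14,7)=3432


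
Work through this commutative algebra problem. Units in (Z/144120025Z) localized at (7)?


Local ring = Z/5764801Z.
phi(5764801) = 7^7*(7-1) = 4941258


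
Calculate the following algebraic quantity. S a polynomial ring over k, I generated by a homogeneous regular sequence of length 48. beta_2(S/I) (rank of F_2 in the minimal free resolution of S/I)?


Regular sequence => Koszul complex is the minimal free resolution.
Syz_1 minimally generated by Koszul relations f_i*e_j - f_j*e_i (i<j): mu(Syz_1) = beta_2 = C(m,2) = m(m-1)/2
m=48
48*47/2 = 1128
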